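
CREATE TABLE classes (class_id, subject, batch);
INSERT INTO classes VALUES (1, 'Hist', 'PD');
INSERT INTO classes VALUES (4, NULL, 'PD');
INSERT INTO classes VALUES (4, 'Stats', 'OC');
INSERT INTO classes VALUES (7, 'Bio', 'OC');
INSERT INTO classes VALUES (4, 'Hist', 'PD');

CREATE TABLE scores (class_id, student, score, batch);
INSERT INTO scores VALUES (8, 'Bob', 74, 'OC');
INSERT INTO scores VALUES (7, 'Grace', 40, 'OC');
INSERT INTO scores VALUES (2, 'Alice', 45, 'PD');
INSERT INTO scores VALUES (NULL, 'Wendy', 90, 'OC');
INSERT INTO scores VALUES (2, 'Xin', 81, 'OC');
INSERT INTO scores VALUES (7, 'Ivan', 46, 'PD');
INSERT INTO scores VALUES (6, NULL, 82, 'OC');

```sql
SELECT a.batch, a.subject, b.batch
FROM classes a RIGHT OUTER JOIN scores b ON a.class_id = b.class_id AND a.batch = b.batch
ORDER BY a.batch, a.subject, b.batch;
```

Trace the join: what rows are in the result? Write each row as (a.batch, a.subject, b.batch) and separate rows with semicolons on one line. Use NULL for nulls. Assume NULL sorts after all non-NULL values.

(OC, Bio, OC); (NULL, NULL, OC); (NULL, NULL, OC); (NULL, NULL, OC); (NULL, NULL, OC); (NULL, NULL, PD); (NULL, NULL, PD)

RIGHT JOIN keeps every row from `scores`; unmatched rows get NULL for `classes`'s columns.
Matching on a.class_id = b.class_id AND a.batch = b.batch. A NULL in a compared column never satisfies the condition.
- a[0] class_id=1, batch=PD → no match.
- a[1] class_id=4, batch=PD → no match.
- a[2] class_id=4, batch=OC → no match.
- a[3] class_id=7, batch=OC → 1 match(es) in b → 1 row(s).
- a[4] class_id=4, batch=PD → no match.
- 6 b row(s) had no a match → kept, a columns NULL.
After projecting and ordering:
a.batch | a.subject | b.batch
OC | Bio | OC
NULL | NULL | OC
NULL | NULL | OC
NULL | NULL | OC
NULL | NULL | OC
NULL | NULL | PD
NULL | NULL | PD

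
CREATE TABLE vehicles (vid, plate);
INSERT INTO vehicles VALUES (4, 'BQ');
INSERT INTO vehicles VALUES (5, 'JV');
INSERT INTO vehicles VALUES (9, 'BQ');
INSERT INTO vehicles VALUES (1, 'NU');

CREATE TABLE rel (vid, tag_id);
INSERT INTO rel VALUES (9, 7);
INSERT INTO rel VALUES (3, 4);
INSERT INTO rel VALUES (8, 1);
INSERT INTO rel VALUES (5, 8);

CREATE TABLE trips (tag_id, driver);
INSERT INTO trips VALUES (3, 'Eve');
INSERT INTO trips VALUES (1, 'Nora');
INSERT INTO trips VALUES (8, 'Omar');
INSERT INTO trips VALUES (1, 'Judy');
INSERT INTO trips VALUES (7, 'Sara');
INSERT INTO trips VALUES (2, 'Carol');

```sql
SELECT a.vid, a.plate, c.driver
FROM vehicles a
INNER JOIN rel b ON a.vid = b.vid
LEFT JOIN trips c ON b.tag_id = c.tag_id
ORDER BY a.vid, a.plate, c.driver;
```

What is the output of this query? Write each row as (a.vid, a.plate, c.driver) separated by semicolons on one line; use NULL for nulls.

(5, JV, Omar); (9, BQ, Sara)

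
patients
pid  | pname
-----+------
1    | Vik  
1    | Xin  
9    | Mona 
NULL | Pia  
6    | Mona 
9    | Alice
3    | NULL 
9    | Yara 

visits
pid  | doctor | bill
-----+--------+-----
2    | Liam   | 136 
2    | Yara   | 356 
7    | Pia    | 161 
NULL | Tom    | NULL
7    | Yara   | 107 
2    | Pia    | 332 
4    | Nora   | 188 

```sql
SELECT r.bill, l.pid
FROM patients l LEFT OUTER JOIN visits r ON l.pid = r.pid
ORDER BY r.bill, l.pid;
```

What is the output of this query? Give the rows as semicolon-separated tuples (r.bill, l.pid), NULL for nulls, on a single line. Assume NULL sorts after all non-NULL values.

(NULL, 1); (NULL, 1); (NULL, 3); (NULL, 6); (NULL, 9); (NULL, 9); (NULL, 9); (NULL, NULL)

LEFT JOIN keeps every row from `patients`; unmatched rows get NULL for `visits`'s columns.
Matching on l.pid = r.pid. A NULL in a compared column never satisfies the condition.
Matched pairs: 0; unmatched l rows kept: 8.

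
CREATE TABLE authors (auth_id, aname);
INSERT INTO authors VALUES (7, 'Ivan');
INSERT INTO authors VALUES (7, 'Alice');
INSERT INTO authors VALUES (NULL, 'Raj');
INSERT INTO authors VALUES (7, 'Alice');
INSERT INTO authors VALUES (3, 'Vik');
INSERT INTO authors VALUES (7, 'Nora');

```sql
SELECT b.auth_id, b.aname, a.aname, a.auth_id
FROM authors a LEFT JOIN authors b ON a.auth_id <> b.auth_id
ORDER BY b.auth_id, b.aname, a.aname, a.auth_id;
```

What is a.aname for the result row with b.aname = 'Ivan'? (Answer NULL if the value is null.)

Vik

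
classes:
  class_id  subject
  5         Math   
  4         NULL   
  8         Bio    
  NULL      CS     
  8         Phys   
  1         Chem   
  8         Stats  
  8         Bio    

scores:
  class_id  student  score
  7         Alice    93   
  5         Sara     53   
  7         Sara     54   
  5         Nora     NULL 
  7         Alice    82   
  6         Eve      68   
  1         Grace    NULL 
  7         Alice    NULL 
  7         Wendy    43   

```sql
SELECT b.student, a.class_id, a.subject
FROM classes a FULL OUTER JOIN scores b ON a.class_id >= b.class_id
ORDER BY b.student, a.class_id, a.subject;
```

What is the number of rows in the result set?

FULL OUTER JOIN keeps every row from both sides; unmatched rows get NULL for the other side's columns.
Matching on a.class_id >= b.class_id. A NULL in a compared column never satisfies the condition.
Matched pairs: 41; unmatched a rows kept: 1; unmatched b rows kept: 0.
Total: 41 matched + 1 padded = 42 rows.

42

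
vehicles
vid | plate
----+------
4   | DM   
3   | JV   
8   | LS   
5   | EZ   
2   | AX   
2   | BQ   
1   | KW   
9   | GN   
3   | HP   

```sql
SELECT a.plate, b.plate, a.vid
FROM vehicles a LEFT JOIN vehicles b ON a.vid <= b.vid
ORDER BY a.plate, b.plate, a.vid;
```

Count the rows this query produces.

47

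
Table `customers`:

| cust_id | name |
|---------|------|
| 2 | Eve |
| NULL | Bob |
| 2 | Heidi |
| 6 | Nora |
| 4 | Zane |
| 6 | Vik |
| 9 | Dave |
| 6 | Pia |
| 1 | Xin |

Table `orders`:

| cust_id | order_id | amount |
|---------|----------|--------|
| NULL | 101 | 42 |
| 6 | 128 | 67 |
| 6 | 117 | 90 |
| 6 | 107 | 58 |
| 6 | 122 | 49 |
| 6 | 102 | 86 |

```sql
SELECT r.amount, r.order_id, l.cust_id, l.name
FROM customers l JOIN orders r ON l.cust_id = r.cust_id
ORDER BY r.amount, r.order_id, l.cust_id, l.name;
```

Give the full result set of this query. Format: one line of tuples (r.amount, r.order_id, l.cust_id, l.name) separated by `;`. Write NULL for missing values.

INNER JOIN keeps only pairs where the ON condition holds.
Matching on l.cust_id = r.cust_id. A NULL in a compared column never satisfies the condition.
Matched pairs: 15.

(49, 122, 6, Nora); (49, 122, 6, Pia); (49, 122, 6, Vik); (58, 107, 6, Nora); (58, 107, 6, Pia); (58, 107, 6, Vik); (67, 128, 6, Nora); (67, 128, 6, Pia); (67, 128, 6, Vik); (86, 102, 6, Nora); (86, 102, 6, Pia); (86, 102, 6, Vik); (90, 117, 6, Nora); (90, 117, 6, Pia); (90, 117, 6, Vik)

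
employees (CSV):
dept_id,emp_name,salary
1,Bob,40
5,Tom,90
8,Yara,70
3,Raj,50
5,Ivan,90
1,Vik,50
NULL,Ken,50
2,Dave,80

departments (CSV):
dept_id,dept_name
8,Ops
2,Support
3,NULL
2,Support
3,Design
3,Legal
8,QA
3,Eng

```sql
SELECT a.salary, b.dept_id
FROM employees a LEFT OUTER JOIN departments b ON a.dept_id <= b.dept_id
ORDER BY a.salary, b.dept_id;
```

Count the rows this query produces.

LEFT JOIN keeps every row from `employees`; unmatched rows get NULL for `departments`'s columns.
Matching on a.dept_id <= b.dept_id. A NULL in a compared column never satisfies the condition.
- a row (dept_id=1): matches 8 b row(s) → 8 output row(s).
- a row (dept_id=5): matches 2 b row(s) → 2 output row(s).
- a row (dept_id=8): matches 2 b row(s) → 2 output row(s).
- a row (dept_id=3): matches 6 b row(s) → 6 output row(s).
- a row (dept_id=5): matches 2 b row(s) → 2 output row(s).
- a row (dept_id=1): matches 8 b row(s) → 8 output row(s).
- a row (dept_id=NULL): no match → kept, b columns NULL.
- a row (dept_id=2): matches 8 b row(s) → 8 output row(s).
Total: 36 matched + 1 padded = 37 rows.

37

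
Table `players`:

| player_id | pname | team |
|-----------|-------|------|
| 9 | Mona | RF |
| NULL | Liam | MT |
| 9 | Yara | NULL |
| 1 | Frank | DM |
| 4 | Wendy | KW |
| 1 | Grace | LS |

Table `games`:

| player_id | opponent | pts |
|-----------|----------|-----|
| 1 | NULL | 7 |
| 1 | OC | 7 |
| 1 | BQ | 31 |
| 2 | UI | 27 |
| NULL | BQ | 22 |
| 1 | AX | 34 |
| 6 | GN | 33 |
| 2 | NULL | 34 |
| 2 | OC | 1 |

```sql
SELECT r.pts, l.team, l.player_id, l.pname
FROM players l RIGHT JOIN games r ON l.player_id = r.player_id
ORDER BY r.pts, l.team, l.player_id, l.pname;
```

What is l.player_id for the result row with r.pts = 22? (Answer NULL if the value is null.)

NULL

RIGHT JOIN keeps every row from `games`; unmatched rows get NULL for `players`'s columns.
Matching on l.player_id = r.player_id. A NULL in a compared column never satisfies the condition.
- player_id=9: no matching r row.
- player_id=NULL: no matching r row.
- player_id=9: no matching r row.
- player_id=1: 4 matching r row(s), so 4 row(s) emitted.
- player_id=4: no matching r row.
- player_id=1: 4 matching r row(s), so 4 row(s) emitted.
- 5 r row(s) had no l match → kept, l columns NULL.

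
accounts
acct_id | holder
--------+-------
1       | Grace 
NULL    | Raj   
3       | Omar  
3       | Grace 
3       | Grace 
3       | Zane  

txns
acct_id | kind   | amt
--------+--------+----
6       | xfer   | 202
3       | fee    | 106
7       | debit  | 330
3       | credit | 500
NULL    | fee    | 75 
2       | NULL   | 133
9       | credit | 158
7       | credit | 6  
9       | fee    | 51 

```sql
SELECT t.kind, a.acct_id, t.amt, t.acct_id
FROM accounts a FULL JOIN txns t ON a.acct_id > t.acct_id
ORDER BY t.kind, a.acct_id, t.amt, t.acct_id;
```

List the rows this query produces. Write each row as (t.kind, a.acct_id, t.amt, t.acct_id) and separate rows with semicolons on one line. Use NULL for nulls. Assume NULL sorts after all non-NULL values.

(credit, NULL, 6, 7); (credit, NULL, 158, 9); (credit, NULL, 500, 3); (debit, NULL, 330, 7); (fee, NULL, 51, 9); (fee, NULL, 75, NULL); (fee, NULL, 106, 3); (xfer, NULL, 202, 6); (NULL, 1, NULL, NULL); (NULL, 3, 133, 2); (NULL, 3, 133, 2); (NULL, 3, 133, 2); (NULL, 3, 133, 2); (NULL, NULL, NULL, NULL)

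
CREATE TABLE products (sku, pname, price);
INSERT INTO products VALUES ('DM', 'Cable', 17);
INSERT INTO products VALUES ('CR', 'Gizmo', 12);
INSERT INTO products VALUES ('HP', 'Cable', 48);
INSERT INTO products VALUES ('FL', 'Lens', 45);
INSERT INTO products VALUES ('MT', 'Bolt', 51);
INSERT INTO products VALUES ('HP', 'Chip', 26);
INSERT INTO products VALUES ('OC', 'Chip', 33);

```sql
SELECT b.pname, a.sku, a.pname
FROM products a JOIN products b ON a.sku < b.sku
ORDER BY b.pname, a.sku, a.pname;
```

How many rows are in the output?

20

INNER JOIN keeps only pairs where the ON condition holds.
Matching on a.sku < b.sku.
- sku=DM: 5 matching b row(s), so 5 row(s) emitted.
- sku=CR: 6 matching b row(s), so 6 row(s) emitted.
- sku=HP: 2 matching b row(s), so 2 row(s) emitted.
- sku=FL: 4 matching b row(s), so 4 row(s) emitted.
- sku=MT: 1 matching b row(s), so 1 row(s) emitted.
- sku=HP: 2 matching b row(s), so 2 row(s) emitted.
- sku=OC: no matching b row, dropped.
Total: 20 rows.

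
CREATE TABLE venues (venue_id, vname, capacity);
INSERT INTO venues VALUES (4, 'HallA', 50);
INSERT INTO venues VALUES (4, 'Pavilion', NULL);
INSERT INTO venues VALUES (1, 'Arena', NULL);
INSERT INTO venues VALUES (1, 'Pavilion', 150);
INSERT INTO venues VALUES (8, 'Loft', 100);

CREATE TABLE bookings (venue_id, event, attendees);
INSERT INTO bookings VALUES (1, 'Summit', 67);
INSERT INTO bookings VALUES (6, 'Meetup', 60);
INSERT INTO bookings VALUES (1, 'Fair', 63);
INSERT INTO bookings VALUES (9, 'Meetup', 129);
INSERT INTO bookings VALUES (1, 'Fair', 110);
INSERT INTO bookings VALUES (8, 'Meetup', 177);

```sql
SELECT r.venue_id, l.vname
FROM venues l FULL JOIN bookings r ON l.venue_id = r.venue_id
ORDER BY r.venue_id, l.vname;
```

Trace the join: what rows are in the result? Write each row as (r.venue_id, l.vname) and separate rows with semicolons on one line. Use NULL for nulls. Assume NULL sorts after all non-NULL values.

(1, Arena); (1, Arena); (1, Arena); (1, Pavilion); (1, Pavilion); (1, Pavilion); (6, NULL); (8, Loft); (9, NULL); (NULL, HallA); (NULL, Pavilion)

FULL OUTER JOIN keeps every row from both sides; unmatched rows get NULL for the other side's columns.
Matching on l.venue_id = r.venue_id.
- l (venue_id=4) has no partner → padded with NULL.
- l (venue_id=4) has no partner → padded with NULL.
- l (venue_id=1) pairs with 3 row(s) of r.
- l (venue_id=1) pairs with 3 row(s) of r.
- l (venue_id=8) pairs with 1 row(s) of r.
- 2 r row(s) had no l match → kept, l columns NULL.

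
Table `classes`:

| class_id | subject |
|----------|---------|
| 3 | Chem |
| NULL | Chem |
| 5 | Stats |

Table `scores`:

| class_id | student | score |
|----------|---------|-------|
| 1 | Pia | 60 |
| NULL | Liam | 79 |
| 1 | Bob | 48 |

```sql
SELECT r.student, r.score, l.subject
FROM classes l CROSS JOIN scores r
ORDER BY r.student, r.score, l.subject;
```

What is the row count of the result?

9

CROSS JOIN pairs every row of `classes` with every row of `scores`: 3 × 3 = 9 rows.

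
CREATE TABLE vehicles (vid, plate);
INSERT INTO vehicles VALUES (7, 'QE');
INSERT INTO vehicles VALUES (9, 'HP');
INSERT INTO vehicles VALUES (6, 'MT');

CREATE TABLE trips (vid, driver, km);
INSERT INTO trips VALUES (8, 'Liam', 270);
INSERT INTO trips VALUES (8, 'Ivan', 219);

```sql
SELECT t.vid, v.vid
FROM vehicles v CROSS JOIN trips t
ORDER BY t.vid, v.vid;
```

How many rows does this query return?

6

CROSS JOIN pairs every row of `vehicles` with every row of `trips`: 3 × 2 = 6 rows.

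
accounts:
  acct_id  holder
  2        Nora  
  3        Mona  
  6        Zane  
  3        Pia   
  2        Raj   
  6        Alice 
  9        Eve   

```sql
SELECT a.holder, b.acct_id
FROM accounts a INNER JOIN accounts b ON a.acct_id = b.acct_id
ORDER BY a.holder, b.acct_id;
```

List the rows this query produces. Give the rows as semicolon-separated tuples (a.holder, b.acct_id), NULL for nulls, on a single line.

INNER JOIN keeps only pairs where the ON condition holds.
Matching on a.acct_id = b.acct_id.
- a[0] acct_id=2 → 2 match(es) in b → 2 row(s).
- a[1] acct_id=3 → 2 match(es) in b → 2 row(s).
- a[2] acct_id=6 → 2 match(es) in b → 2 row(s).
- a[3] acct_id=3 → 2 match(es) in b → 2 row(s).
- a[4] acct_id=2 → 2 match(es) in b → 2 row(s).
- a[5] acct_id=6 → 2 match(es) in b → 2 row(s).
- a[6] acct_id=9 → 1 match(es) in b → 1 row(s).

(Alice, 6); (Alice, 6); (Eve, 9); (Mona, 3); (Mona, 3); (Nora, 2); (Nora, 2); (Pia, 3); (Pia, 3); (Raj, 2); (Raj, 2); (Zane, 6); (Zane, 6)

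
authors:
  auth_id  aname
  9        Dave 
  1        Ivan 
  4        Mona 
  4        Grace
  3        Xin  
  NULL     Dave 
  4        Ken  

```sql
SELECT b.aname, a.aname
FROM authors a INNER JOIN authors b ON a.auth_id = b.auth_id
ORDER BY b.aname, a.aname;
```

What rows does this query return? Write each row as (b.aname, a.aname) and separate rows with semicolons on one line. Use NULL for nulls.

(Dave, Dave); (Grace, Grace); (Grace, Ken); (Grace, Mona); (Ivan, Ivan); (Ken, Grace); (Ken, Ken); (Ken, Mona); (Mona, Grace); (Mona, Ken); (Mona, Mona); (Xin, Xin)

INNER JOIN keeps only pairs where the ON condition holds.
Matching on a.auth_id = b.auth_id. A NULL in a compared column never satisfies the condition.
- a (auth_id=9) pairs with 1 row(s) of b.
- a (auth_id=1) pairs with 1 row(s) of b.
- a (auth_id=4) pairs with 3 row(s) of b.
- a (auth_id=4) pairs with 3 row(s) of b.
- a (auth_id=3) pairs with 1 row(s) of b.
- a (auth_id=NULL) has no partner → excluded.
- a (auth_id=4) pairs with 3 row(s) of b.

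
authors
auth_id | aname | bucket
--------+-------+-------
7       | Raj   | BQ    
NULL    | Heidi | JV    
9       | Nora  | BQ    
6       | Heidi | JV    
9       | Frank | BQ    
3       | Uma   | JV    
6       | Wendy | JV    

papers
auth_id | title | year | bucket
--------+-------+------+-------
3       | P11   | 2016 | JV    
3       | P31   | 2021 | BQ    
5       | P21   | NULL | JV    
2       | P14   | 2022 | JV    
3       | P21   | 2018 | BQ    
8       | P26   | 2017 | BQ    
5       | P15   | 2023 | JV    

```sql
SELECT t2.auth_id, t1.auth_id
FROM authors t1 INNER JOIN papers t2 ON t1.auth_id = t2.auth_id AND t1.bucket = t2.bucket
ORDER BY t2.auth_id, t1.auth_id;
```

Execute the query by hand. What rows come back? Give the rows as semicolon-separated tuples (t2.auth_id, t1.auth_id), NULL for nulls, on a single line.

INNER JOIN keeps only pairs where the ON condition holds.
Matching on t1.auth_id = t2.auth_id AND t1.bucket = t2.bucket. A NULL in a compared column never satisfies the condition.
Matched pairs: 1.

(3, 3)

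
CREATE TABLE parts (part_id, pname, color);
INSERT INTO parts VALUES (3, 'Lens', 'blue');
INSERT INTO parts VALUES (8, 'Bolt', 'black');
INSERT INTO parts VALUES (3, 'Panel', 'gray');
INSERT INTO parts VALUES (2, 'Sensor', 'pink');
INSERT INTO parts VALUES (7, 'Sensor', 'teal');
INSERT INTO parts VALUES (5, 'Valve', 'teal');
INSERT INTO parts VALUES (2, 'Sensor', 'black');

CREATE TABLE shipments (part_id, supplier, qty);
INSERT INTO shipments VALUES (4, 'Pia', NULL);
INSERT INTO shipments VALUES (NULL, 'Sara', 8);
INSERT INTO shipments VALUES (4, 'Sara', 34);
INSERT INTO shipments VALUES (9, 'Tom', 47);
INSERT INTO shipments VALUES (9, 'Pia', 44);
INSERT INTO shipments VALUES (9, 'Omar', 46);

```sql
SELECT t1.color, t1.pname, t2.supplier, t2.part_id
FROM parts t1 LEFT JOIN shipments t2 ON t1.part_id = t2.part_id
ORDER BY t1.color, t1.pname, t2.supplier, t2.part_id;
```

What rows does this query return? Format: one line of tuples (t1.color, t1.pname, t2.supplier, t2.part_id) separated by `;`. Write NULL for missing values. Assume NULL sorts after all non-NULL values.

(black, Bolt, NULL, NULL); (black, Sensor, NULL, NULL); (blue, Lens, NULL, NULL); (gray, Panel, NULL, NULL); (pink, Sensor, NULL, NULL); (teal, Sensor, NULL, NULL); (teal, Valve, NULL, NULL)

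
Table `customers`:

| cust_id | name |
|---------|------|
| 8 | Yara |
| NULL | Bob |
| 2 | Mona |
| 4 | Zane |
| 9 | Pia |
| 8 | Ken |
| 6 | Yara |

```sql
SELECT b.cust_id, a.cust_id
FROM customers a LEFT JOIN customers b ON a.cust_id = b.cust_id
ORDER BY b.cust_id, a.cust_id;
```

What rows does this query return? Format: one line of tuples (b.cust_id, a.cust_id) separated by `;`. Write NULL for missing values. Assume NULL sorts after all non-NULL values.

(2, 2); (4, 4); (6, 6); (8, 8); (8, 8); (8, 8); (8, 8); (9, 9); (NULL, NULL)

LEFT JOIN keeps every row from `customers a`; unmatched rows get NULL for `customers b`'s columns.
Matching on a.cust_id = b.cust_id. A NULL in a compared column never satisfies the condition.
- a row (cust_id=8): matches 2 b row(s) → 2 output row(s).
- a row (cust_id=NULL): no match → kept, b columns NULL.
- a row (cust_id=2): matches 1 b row(s) → 1 output row(s).
- a row (cust_id=4): matches 1 b row(s) → 1 output row(s).
- a row (cust_id=9): matches 1 b row(s) → 1 output row(s).
- a row (cust_id=8): matches 2 b row(s) → 2 output row(s).
- a row (cust_id=6): matches 1 b row(s) → 1 output row(s).
After projecting and ordering:
b.cust_id | a.cust_id
2 | 2
4 | 4
6 | 6
8 | 8
8 | 8
8 | 8
8 | 8
9 | 9
NULL | NULL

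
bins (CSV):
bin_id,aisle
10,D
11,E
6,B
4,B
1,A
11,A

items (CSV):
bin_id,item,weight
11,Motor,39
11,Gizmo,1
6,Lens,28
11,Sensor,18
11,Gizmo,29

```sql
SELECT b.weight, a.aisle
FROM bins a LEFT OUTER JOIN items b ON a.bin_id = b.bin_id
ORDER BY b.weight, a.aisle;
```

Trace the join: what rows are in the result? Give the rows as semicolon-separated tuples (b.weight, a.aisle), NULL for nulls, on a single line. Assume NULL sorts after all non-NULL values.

(1, A); (1, E); (18, A); (18, E); (28, B); (29, A); (29, E); (39, A); (39, E); (NULL, A); (NULL, B); (NULL, D)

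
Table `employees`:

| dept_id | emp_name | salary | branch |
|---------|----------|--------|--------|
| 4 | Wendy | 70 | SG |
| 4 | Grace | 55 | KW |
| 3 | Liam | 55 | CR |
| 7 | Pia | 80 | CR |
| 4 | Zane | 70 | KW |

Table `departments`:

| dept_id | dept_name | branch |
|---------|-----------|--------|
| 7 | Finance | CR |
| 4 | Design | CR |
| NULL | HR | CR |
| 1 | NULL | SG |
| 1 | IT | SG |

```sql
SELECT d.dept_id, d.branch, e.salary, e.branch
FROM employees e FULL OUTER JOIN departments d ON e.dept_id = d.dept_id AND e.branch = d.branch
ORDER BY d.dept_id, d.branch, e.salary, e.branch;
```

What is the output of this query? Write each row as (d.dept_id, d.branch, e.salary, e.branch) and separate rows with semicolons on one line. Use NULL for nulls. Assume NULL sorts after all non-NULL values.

FULL OUTER JOIN keeps every row from both sides; unmatched rows get NULL for the other side's columns.
Matching on e.dept_id = d.dept_id AND e.branch = d.branch. A NULL in a compared column never satisfies the condition.
- e[0] dept_id=4, branch=SG → no match; kept with NULLs on the d side.
- e[1] dept_id=4, branch=KW → no match; kept with NULLs on the d side.
- e[2] dept_id=3, branch=CR → no match; kept with NULLs on the d side.
- e[3] dept_id=7, branch=CR → 1 match(es) in d → 1 row(s).
- e[4] dept_id=4, branch=KW → no match; kept with NULLs on the d side.
- 4 row(s) from d found no e partner → padded with NULL.
After projecting and ordering:
d.dept_id | d.branch | e.salary | e.branch
1 | SG | NULL | NULL
1 | SG | NULL | NULL
4 | CR | NULL | NULL
7 | CR | 80 | CR
NULL | CR | NULL | NULL
NULL | NULL | 55 | CR
NULL | NULL | 55 | KW
NULL | NULL | 70 | KW
NULL | NULL | 70 | SG

(1, SG, NULL, NULL); (1, SG, NULL, NULL); (4, CR, NULL, NULL); (7, CR, 80, CR); (NULL, CR, NULL, NULL); (NULL, NULL, 55, CR); (NULL, NULL, 55, KW); (NULL, NULL, 70, KW); (NULL, NULL, 70, SG)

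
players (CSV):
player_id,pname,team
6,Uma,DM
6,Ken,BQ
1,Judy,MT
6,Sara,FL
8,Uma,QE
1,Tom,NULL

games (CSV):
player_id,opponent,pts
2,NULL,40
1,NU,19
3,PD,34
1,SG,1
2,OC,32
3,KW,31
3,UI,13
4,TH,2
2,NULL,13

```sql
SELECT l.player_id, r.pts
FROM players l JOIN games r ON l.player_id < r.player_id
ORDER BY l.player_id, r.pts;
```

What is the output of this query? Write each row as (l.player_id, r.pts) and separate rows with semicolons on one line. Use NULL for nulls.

INNER JOIN keeps only pairs where the ON condition holds.
Matching on l.player_id < r.player_id.
Matched pairs: 14.

(1, 2); (1, 2); (1, 13); (1, 13); (1, 13); (1, 13); (1, 31); (1, 31); (1, 32); (1, 32); (1, 34); (1, 34); (1, 40); (1, 40)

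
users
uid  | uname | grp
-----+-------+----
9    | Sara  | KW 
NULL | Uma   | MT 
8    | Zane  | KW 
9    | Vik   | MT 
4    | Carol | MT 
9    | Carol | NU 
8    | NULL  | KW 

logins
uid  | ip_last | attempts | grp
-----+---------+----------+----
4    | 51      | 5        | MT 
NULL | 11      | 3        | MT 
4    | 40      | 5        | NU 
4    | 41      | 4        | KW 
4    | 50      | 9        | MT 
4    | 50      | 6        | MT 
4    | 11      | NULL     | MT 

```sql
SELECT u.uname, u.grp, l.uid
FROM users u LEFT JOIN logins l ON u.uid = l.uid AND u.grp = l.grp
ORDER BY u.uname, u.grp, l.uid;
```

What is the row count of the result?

LEFT JOIN keeps every row from `users`; unmatched rows get NULL for `logins`'s columns.
Matching on u.uid = l.uid AND u.grp = l.grp. A NULL in a compared column never satisfies the condition.
- u row (uid=9, grp=KW): no match → kept, l columns NULL.
- u row (uid=NULL, grp=MT): no match → kept, l columns NULL.
- u row (uid=8, grp=KW): no match → kept, l columns NULL.
- u row (uid=9, grp=MT): no match → kept, l columns NULL.
- u row (uid=4, grp=MT): matches 4 l row(s) → 4 output row(s).
- u row (uid=9, grp=NU): no match → kept, l columns NULL.
- u row (uid=8, grp=KW): no match → kept, l columns NULL.
Total: 4 matched + 6 padded = 10 rows.

10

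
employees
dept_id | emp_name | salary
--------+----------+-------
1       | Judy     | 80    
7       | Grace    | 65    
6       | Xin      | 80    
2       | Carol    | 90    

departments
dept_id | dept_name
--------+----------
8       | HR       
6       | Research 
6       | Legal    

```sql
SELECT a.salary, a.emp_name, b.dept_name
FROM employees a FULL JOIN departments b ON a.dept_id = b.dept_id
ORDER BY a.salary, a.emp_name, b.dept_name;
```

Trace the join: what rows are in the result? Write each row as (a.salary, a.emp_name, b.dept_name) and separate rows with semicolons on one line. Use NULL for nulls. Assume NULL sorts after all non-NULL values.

(65, Grace, NULL); (80, Judy, NULL); (80, Xin, Legal); (80, Xin, Research); (90, Carol, NULL); (NULL, NULL, HR)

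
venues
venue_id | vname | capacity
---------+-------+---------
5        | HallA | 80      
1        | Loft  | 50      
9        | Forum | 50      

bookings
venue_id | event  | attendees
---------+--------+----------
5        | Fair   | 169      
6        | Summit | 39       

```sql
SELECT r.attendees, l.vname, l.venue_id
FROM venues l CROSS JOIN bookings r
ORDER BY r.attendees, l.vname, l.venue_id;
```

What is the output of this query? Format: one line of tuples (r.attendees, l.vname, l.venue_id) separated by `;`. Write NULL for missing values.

(39, Forum, 9); (39, HallA, 5); (39, Loft, 1); (169, Forum, 9); (169, HallA, 5); (169, Loft, 1)

CROSS JOIN pairs every row of `venues` with every row of `bookings`: 3 × 2 = 6 rows.
After projecting and ordering:
r.attendees | l.vname | l.venue_id
39 | Forum | 9
39 | HallA | 5
39 | Loft | 1
169 | Forum | 9
169 | HallA | 5
169 | Loft | 1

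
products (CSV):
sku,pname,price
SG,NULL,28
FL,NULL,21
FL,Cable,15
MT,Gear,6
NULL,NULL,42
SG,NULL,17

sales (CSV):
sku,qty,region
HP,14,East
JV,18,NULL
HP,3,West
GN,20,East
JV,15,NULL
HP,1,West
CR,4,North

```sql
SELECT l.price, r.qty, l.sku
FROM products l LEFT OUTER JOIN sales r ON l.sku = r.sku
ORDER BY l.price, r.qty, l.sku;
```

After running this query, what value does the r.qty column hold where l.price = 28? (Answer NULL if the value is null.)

LEFT JOIN keeps every row from `products`; unmatched rows get NULL for `sales`'s columns.
Matching on l.sku = r.sku. A NULL in a compared column never satisfies the condition.
Matched pairs: 0; unmatched l rows kept: 6.

NULL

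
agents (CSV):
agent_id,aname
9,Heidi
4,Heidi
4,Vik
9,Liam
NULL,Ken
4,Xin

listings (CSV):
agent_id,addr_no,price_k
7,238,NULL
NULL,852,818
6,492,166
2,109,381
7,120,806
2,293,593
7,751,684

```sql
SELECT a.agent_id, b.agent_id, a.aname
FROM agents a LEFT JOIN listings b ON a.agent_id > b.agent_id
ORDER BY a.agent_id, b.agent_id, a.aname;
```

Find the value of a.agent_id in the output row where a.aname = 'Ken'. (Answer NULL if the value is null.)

NULL

LEFT JOIN keeps every row from `agents`; unmatched rows get NULL for `listings`'s columns.
Matching on a.agent_id > b.agent_id. A NULL in a compared column never satisfies the condition.
Matched pairs: 18; unmatched a rows kept: 1.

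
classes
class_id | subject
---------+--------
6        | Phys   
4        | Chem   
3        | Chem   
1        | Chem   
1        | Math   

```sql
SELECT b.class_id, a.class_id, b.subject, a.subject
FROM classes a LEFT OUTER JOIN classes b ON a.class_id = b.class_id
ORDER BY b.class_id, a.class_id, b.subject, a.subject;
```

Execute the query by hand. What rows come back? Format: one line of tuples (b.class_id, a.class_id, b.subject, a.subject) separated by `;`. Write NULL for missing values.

(1, 1, Chem, Chem); (1, 1, Chem, Math); (1, 1, Math, Chem); (1, 1, Math, Math); (3, 3, Chem, Chem); (4, 4, Chem, Chem); (6, 6, Phys, Phys)

LEFT JOIN keeps every row from `classes a`; unmatched rows get NULL for `classes b`'s columns.
Matching on a.class_id = b.class_id.
- a[0] class_id=6 → 1 match(es) in b → 1 row(s).
- a[1] class_id=4 → 1 match(es) in b → 1 row(s).
- a[2] class_id=3 → 1 match(es) in b → 1 row(s).
- a[3] class_id=1 → 2 match(es) in b → 2 row(s).
- a[4] class_id=1 → 2 match(es) in b → 2 row(s).
After projecting and ordering:
b.class_id | a.class_id | b.subject | a.subject
1 | 1 | Chem | Chem
1 | 1 | Chem | Math
1 | 1 | Math | Chem
1 | 1 | Math | Math
3 | 3 | Chem | Chem
4 | 4 | Chem | Chem
6 | 6 | Phys | Phys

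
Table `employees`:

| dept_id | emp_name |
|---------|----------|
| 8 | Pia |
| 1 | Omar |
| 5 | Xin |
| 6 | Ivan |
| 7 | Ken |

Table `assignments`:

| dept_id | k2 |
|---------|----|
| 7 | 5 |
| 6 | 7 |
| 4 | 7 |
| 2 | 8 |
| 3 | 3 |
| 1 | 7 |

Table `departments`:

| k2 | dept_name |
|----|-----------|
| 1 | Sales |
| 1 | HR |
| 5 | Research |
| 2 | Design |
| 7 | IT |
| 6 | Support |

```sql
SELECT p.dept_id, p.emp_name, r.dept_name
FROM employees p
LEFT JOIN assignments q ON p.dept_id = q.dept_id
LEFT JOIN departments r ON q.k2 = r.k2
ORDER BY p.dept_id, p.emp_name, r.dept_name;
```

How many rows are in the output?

Joins associate left-to-right: employees LEFT JOIN assignments on dept_id gives 5 intermediate row(s).
Then LEFT JOIN `departments r` on k2: each of those 5 rows is kept; rows whose q.k2 has no match in r get NULL for r's columns.
Result: 5 row(s).

5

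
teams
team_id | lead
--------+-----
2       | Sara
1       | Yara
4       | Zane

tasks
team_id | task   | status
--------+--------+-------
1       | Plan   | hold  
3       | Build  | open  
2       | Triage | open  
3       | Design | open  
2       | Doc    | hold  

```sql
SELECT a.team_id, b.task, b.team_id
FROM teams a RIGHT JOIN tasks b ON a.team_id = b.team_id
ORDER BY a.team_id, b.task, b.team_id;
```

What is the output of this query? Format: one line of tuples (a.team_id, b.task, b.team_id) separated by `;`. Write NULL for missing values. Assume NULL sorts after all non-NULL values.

RIGHT JOIN keeps every row from `tasks`; unmatched rows get NULL for `teams`'s columns.
Matching on a.team_id = b.team_id.
Matched pairs: 3; unmatched b rows kept: 2.

(1, Plan, 1); (2, Doc, 2); (2, Triage, 2); (NULL, Build, 3); (NULL, Design, 3)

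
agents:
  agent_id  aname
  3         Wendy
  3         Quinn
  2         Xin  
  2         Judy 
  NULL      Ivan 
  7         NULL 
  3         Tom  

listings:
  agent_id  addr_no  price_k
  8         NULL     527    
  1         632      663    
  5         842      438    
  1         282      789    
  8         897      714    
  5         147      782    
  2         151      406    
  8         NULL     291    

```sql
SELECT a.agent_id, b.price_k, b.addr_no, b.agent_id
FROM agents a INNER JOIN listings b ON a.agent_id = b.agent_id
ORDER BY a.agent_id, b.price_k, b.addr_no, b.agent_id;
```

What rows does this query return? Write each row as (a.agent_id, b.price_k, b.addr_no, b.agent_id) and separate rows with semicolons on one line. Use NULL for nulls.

INNER JOIN keeps only pairs where the ON condition holds.
Matching on a.agent_id = b.agent_id. A NULL in a compared column never satisfies the condition.
- a row (agent_id=3): no match → dropped.
- a row (agent_id=3): no match → dropped.
- a row (agent_id=2): matches 1 b row(s) → 1 output row(s).
- a row (agent_id=2): matches 1 b row(s) → 1 output row(s).
- a row (agent_id=NULL): no match → dropped.
- a row (agent_id=7): no match → dropped.
- a row (agent_id=3): no match → dropped.
After projecting and ordering:
a.agent_id | b.price_k | b.addr_no | b.agent_id
2 | 406 | 151 | 2
2 | 406 | 151 | 2

(2, 406, 151, 2); (2, 406, 151, 2)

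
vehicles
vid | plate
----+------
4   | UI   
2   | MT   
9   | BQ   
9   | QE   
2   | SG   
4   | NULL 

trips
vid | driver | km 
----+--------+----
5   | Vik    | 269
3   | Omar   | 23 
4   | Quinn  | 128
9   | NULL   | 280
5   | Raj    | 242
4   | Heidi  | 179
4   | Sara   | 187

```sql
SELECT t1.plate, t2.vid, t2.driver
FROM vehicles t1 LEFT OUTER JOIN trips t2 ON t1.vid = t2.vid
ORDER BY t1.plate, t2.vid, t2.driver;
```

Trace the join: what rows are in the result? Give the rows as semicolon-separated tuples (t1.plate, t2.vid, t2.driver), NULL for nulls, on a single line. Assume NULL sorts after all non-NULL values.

LEFT JOIN keeps every row from `vehicles`; unmatched rows get NULL for `trips`'s columns.
Matching on t1.vid = t2.vid.
- vid=4: 3 matching t2 row(s), so 3 row(s) emitted.
- vid=2: no t2 row matches, row kept with t2 columns NULL.
- vid=9: 1 matching t2 row(s), so 1 row(s) emitted.
- vid=9: 1 matching t2 row(s), so 1 row(s) emitted.
- vid=2: no t2 row matches, row kept with t2 columns NULL.
- vid=4: 3 matching t2 row(s), so 3 row(s) emitted.
After projecting and ordering:
t1.plate | t2.vid | t2.driver
BQ | 9 | NULL
MT | NULL | NULL
QE | 9 | NULL
SG | NULL | NULL
UI | 4 | Heidi
UI | 4 | Quinn
UI | 4 | Sara
NULL | 4 | Heidi
NULL | 4 | Quinn
NULL | 4 | Sara

(BQ, 9, NULL); (MT, NULL, NULL); (QE, 9, NULL); (SG, NULL, NULL); (UI, 4, Heidi); (UI, 4, Quinn); (UI, 4, Sara); (NULL, 4, Heidi); (NULL, 4, Quinn); (NULL, 4, Sara)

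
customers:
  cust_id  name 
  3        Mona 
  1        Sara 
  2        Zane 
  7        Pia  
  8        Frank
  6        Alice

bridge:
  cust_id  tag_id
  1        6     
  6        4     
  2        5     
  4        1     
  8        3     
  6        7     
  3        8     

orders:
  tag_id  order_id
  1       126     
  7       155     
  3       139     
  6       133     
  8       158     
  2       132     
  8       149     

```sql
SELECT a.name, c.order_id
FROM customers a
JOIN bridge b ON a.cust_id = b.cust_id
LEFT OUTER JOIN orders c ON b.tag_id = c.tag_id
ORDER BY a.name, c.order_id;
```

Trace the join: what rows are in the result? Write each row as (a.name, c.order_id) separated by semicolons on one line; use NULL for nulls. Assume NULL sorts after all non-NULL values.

Joins associate left-to-right: customers INNER JOIN bridge on cust_id gives 6 intermediate row(s).
Then LEFT JOIN `orders c` on tag_id: each of those 6 rows is kept; rows whose b.tag_id has no match in c get NULL for c's columns.

(Alice, 155); (Alice, NULL); (Frank, 139); (Mona, 149); (Mona, 158); (Sara, 133); (Zane, NULL)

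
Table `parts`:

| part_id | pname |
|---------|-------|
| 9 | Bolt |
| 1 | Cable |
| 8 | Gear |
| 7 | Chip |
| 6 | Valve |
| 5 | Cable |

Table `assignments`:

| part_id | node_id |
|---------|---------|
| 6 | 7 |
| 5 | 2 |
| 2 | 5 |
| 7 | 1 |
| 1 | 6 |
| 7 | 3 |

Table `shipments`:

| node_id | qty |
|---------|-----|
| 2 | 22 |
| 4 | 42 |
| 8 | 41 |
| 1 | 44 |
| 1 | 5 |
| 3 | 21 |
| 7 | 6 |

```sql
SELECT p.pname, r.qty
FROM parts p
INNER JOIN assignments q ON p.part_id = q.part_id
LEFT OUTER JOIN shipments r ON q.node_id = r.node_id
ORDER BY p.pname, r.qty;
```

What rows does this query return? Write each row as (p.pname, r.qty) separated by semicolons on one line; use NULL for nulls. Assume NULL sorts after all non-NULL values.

Step 1 — p INNER JOIN q on part_id → 5 row(s).
Then LEFT JOIN `shipments r` on node_id: each of those 5 rows is kept; rows whose q.node_id has no match in r get NULL for r's columns.

(Cable, 22); (Cable, NULL); (Chip, 5); (Chip, 21); (Chip, 44); (Valve, 6)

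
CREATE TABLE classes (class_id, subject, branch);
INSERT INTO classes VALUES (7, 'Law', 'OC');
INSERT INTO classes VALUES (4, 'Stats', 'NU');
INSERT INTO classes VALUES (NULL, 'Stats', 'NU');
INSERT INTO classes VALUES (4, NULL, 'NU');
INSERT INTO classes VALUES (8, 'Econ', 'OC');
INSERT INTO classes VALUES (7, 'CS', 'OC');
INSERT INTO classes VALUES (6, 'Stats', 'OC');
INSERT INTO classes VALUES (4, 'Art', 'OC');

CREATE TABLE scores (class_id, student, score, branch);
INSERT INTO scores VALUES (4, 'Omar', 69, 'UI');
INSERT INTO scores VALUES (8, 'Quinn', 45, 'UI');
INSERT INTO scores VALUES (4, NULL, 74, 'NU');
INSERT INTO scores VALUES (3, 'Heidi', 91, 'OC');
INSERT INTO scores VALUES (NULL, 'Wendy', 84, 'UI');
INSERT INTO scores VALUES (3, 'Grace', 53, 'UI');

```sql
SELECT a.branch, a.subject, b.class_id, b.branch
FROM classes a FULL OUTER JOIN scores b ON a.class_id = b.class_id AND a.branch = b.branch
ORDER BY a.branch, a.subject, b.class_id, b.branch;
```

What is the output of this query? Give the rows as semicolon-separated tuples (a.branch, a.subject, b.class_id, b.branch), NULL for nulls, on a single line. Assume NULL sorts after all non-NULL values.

FULL OUTER JOIN keeps every row from both sides; unmatched rows get NULL for the other side's columns.
Matching on a.class_id = b.class_id AND a.branch = b.branch. A NULL in a compared column never satisfies the condition.
Matched pairs: 2; unmatched a rows kept: 6; unmatched b rows kept: 5.

(NU, Stats, 4, NU); (NU, Stats, NULL, NULL); (NU, NULL, 4, NU); (OC, Art, NULL, NULL); (OC, CS, NULL, NULL); (OC, Econ, NULL, NULL); (OC, Law, NULL, NULL); (OC, Stats, NULL, NULL); (NULL, NULL, 3, OC); (NULL, NULL, 3, UI); (NULL, NULL, 4, UI); (NULL, NULL, 8, UI); (NULL, NULL, NULL, UI)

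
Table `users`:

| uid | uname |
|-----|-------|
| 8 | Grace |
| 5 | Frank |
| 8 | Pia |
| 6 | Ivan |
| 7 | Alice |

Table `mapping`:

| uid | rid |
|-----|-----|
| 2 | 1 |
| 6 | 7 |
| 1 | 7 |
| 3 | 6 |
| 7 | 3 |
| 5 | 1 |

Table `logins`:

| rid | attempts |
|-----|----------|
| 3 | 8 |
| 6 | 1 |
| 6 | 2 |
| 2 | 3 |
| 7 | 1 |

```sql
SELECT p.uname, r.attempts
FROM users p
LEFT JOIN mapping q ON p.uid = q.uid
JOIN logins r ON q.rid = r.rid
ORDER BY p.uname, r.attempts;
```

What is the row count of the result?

Evaluate left to right. First `users p LEFT JOIN mapping q` on uid: 5 row(s).
Then INNER JOIN `logins r` on rid: keep only rows whose q.rid appears in r.
Result: 2 row(s).

2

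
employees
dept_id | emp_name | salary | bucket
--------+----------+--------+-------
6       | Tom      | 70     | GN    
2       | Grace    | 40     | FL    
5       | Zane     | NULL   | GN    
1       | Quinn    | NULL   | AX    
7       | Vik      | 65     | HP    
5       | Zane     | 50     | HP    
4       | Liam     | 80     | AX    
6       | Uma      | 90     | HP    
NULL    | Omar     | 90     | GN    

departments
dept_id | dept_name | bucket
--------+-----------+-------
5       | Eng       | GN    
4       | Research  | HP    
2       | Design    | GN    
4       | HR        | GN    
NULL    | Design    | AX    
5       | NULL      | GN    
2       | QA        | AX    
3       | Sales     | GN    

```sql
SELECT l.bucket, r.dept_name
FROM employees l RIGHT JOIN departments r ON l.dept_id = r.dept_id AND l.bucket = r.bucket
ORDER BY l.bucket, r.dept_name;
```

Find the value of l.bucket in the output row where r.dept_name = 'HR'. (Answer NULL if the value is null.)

NULL

RIGHT JOIN keeps every row from `departments`; unmatched rows get NULL for `employees`'s columns.
Matching on l.dept_id = r.dept_id AND l.bucket = r.bucket. A NULL in a compared column never satisfies the condition.
- l[0] dept_id=6, bucket=GN → no match.
- l[1] dept_id=2, bucket=FL → no match.
- l[2] dept_id=5, bucket=GN → 2 match(es) in r → 2 row(s).
- l[3] dept_id=1, bucket=AX → no match.
- l[4] dept_id=7, bucket=HP → no match.
- l[5] dept_id=5, bucket=HP → no match.
- l[6] dept_id=4, bucket=AX → no match.
- l[7] dept_id=6, bucket=HP → no match.
- l[8] dept_id=NULL, bucket=GN → no match.
- 6 r row(s) had no l match → kept, l columns NULL.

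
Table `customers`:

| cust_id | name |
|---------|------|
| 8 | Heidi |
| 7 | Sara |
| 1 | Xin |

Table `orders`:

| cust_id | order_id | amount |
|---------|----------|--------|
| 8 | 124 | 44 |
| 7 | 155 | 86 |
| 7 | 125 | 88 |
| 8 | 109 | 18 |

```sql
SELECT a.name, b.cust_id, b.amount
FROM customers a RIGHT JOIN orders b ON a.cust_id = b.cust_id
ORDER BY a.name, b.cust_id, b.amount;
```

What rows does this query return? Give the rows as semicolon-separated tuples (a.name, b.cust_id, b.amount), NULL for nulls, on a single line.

(Heidi, 8, 18); (Heidi, 8, 44); (Sara, 7, 86); (Sara, 7, 88)

RIGHT JOIN keeps every row from `orders`; unmatched rows get NULL for `customers`'s columns.
Matching on a.cust_id = b.cust_id.
- a (cust_id=8) pairs with 2 row(s) of b.
- a (cust_id=7) pairs with 2 row(s) of b.
- a (cust_id=1) has no partner in b.
- every b row matched at least one a row.
After projecting and ordering:
a.name | b.cust_id | b.amount
Heidi | 8 | 18
Heidi | 8 | 44
Sara | 7 | 86
Sara | 7 | 88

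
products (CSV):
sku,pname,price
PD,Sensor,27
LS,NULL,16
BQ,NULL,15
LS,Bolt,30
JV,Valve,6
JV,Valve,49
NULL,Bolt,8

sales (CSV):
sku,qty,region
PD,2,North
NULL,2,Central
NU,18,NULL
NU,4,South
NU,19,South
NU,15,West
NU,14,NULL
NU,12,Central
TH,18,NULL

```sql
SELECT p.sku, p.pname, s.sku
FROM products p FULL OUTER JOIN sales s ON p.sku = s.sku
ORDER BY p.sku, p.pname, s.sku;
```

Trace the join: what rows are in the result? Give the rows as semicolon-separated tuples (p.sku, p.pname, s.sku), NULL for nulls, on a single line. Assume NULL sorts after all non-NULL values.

(BQ, NULL, NULL); (JV, Valve, NULL); (JV, Valve, NULL); (LS, Bolt, NULL); (LS, NULL, NULL); (PD, Sensor, PD); (NULL, Bolt, NULL); (NULL, NULL, NU); (NULL, NULL, NU); (NULL, NULL, NU); (NULL, NULL, NU); (NULL, NULL, NU); (NULL, NULL, NU); (NULL, NULL, TH); (NULL, NULL, NULL)

FULL OUTER JOIN keeps every row from both sides; unmatched rows get NULL for the other side's columns.
Matching on p.sku = s.sku. A NULL in a compared column never satisfies the condition.
Matched pairs: 1; unmatched p rows kept: 6; unmatched s rows kept: 8.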